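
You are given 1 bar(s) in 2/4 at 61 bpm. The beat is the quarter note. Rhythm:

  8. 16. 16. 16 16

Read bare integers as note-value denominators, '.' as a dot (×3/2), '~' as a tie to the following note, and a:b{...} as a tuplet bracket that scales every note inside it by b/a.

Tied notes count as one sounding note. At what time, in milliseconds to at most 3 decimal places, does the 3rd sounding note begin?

1. 0.0ms @ 0 + 737.705ms (3/4)
2. 737.705ms @ 3/4 + 368.852ms (3/8)
3. 1106.557ms @ 9/8 + 368.852ms (3/8)
4. 1475.41ms @ 3/2 + 245.902ms (1/4)
5. 1721.311ms @ 7/4 + 245.902ms (1/4)

note 3 onset = 9/8b = 1106.557ms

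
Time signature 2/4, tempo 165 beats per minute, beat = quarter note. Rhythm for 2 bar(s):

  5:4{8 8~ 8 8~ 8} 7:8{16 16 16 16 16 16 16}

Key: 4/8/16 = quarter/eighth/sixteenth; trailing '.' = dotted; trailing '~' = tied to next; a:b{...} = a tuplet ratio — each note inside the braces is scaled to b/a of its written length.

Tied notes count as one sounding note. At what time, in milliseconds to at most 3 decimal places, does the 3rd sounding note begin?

1. 0.0ms @ 0 + 145.455ms (2/5)
2. 145.455ms @ 2/5 + 290.909ms (4/5)
3. 436.364ms @ 6/5 + 290.909ms (4/5)
4. 727.273ms @ 2 + 103.896ms (2/7)
5. 831.169ms @ 16/7 + 103.896ms (2/7)
6. 935.065ms @ 18/7 + 103.896ms (2/7)
7. 1038.961ms @ 20/7 + 103.896ms (2/7)
8. 1142.857ms @ 22/7 + 103.896ms (2/7)
9. 1246.753ms @ 24/7 + 103.896ms (2/7)
10. 1350.649ms @ 26/7 + 103.896ms (2/7)

note 3 onset = 6/5b = 436.364ms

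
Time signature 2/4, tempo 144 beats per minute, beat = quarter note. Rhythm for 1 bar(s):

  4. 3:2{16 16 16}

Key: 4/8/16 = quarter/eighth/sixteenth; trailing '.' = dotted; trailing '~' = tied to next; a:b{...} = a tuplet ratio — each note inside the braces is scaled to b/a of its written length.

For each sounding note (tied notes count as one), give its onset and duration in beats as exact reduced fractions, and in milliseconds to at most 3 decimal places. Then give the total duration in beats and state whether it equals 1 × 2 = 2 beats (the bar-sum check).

1) 0.0ms=0b +625.0ms=3/2b
2) 625.0ms=3/2b +69.444ms=1/6b
3) 694.444ms=5/3b +69.444ms=1/6b
4) 763.889ms=11/6b +69.444ms=1/6b
Σ=2b of 2 (144bpm 2/4) — PASS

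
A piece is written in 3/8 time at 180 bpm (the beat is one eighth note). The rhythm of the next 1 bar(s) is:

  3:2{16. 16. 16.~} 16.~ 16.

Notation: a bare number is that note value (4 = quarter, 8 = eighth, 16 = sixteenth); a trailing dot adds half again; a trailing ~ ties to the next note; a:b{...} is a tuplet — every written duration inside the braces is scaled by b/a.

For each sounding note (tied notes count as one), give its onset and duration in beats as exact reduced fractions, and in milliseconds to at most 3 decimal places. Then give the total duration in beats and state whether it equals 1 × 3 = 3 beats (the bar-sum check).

1) 0.0ms=0b +166.667ms=1/2b
2) 166.667ms=1/2b +166.667ms=1/2b
3) 333.333ms=1b +666.667ms=2b
Σ=3b of 3 (180bpm 3/8) — PASS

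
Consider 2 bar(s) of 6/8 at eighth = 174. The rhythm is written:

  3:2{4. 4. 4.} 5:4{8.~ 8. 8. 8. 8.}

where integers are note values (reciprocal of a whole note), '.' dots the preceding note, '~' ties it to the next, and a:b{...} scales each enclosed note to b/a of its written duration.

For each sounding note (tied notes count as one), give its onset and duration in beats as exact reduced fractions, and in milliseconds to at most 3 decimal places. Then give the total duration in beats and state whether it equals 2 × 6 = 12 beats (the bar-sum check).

1) 0.0ms=0b +689.655ms=2b
2) 689.655ms=2b +689.655ms=2b
3) 1379.31ms=4b +689.655ms=2b
4) 2068.966ms=6b +827.586ms=12/5b
5) 2896.552ms=42/5b +413.793ms=6/5b
6) 3310.345ms=48/5b +413.793ms=6/5b
7) 3724.138ms=54/5b +413.793ms=6/5b
Σ=12b of 12 (174bpm 6/8) — PASS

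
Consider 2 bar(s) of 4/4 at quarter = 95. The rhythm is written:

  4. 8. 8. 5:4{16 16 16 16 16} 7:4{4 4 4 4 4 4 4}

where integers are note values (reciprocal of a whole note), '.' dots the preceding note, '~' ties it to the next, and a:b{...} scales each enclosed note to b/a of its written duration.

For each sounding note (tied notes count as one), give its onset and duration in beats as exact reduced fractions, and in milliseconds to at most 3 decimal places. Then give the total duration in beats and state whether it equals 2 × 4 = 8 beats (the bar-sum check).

1) 0.0ms=0b +947.368ms=3/2b
2) 947.368ms=3/2b +473.684ms=3/4b
3) 1421.053ms=9/4b +473.684ms=3/4b
4) 1894.737ms=3b +126.316ms=1/5b
5) 2021.053ms=16/5b +126.316ms=1/5b
6) 2147.368ms=17/5b +126.316ms=1/5b
7) 2273.684ms=18/5b +126.316ms=1/5b
8) 2400.0ms=19/5b +126.316ms=1/5b
9) 2526.316ms=4b +360.902ms=4/7b
10) 2887.218ms=32/7b +360.902ms=4/7b
11) 3248.12ms=36/7b +360.902ms=4/7b
12) 3609.023ms=40/7b +360.902ms=4/7b
13) 3969.925ms=44/7b +360.902ms=4/7b
14) 4330.827ms=48/7b +360.902ms=4/7b
15) 4691.729ms=52/7b +360.902ms=4/7b
Σ=8b of 8 (95bpm 4/4) — PASS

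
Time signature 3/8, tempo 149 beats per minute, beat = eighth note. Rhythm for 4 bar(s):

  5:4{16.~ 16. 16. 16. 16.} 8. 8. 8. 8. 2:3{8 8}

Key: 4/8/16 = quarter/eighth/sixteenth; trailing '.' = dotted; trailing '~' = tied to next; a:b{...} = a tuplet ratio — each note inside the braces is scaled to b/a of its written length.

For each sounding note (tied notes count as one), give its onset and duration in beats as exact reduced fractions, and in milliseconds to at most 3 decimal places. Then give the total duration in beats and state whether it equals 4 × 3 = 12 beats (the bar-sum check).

1) 0.0ms=0b +483.221ms=6/5b
2) 483.221ms=6/5b +241.611ms=3/5b
3) 724.832ms=9/5b +241.611ms=3/5b
4) 966.443ms=12/5b +241.611ms=3/5b
5) 1208.054ms=3b +604.027ms=3/2b
6) 1812.081ms=9/2b +604.027ms=3/2b
7) 2416.107ms=6b +604.027ms=3/2b
8) 3020.134ms=15/2b +604.027ms=3/2b
9) 3624.161ms=9b +604.027ms=3/2b
10) 4228.188ms=21/2b +604.027ms=3/2b
Σ=12b of 12 (149bpm 3/8) — PASS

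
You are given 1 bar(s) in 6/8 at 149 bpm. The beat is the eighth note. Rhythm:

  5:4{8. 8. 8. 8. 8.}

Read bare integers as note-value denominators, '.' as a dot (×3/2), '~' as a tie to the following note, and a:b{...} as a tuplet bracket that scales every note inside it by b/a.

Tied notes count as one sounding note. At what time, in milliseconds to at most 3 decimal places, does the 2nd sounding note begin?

note 2 onset = 6/5b = 483.221ms

1. 0.0ms @ 0 + 483.221ms (6/5)
2. 483.221ms @ 6/5 + 483.221ms (6/5)
3. 966.443ms @ 12/5 + 483.221ms (6/5)
4. 1449.664ms @ 18/5 + 483.221ms (6/5)
5. 1932.886ms @ 24/5 + 483.221ms (6/5)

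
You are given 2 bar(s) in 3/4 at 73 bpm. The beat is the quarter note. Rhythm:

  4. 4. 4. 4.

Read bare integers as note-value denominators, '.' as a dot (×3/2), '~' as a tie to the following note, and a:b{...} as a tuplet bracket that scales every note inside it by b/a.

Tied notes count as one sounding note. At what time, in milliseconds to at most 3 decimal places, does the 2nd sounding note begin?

1. 0.0ms @ 0 + 1232.877ms (3/2)
2. 1232.877ms @ 3/2 + 1232.877ms (3/2)
3. 2465.753ms @ 3 + 1232.877ms (3/2)
4. 3698.63ms @ 9/2 + 1232.877ms (3/2)

note 2 onset = 3/2b = 1232.877ms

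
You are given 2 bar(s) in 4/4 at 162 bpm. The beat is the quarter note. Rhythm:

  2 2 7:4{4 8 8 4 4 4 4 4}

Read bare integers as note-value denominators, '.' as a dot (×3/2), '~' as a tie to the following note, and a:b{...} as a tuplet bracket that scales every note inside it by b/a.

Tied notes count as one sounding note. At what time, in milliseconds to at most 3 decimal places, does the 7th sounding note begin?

note 7 onset = 40/7b = 2116.402ms

1. 0.0ms @ 0 + 740.741ms (2)
2. 740.741ms @ 2 + 740.741ms (2)
3. 1481.481ms @ 4 + 211.64ms (4/7)
4. 1693.122ms @ 32/7 + 105.82ms (2/7)
5. 1798.942ms @ 34/7 + 105.82ms (2/7)
6. 1904.762ms @ 36/7 + 211.64ms (4/7)
7. 2116.402ms @ 40/7 + 211.64ms (4/7)
8. 2328.042ms @ 44/7 + 211.64ms (4/7)
9. 2539.683ms @ 48/7 + 211.64ms (4/7)
10. 2751.323ms @ 52/7 + 211.64ms (4/7)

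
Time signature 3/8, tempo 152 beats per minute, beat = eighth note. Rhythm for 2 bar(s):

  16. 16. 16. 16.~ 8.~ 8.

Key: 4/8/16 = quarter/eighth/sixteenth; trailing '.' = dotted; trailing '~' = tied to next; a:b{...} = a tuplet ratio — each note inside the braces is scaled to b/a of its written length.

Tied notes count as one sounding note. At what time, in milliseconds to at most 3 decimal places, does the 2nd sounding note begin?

1. 0.0ms @ 0 + 296.053ms (3/4)
2. 296.053ms @ 3/4 + 296.053ms (3/4)
3. 592.105ms @ 3/2 + 296.053ms (3/4)
4. 888.158ms @ 9/4 + 1480.263ms (15/4)

note 2 onset = 3/4b = 296.053ms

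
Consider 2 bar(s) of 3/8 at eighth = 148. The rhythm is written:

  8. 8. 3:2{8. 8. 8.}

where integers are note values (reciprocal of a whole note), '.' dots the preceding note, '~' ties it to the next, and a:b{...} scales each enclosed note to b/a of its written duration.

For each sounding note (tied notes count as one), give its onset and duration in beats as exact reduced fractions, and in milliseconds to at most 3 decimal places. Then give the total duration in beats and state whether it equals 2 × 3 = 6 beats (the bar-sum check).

1) 0.0ms=0b +608.108ms=3/2b
2) 608.108ms=3/2b +608.108ms=3/2b
3) 1216.216ms=3b +405.405ms=1b
4) 1621.622ms=4b +405.405ms=1b
5) 2027.027ms=5b +405.405ms=1b
Σ=6b of 6 (148bpm 3/8) — PASS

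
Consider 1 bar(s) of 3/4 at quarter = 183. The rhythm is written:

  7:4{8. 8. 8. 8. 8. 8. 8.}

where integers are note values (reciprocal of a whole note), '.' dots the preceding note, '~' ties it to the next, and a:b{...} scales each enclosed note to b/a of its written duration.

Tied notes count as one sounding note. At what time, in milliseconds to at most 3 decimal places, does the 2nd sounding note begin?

note 2 onset = 3/7b = 140.515ms

1. 0.0ms @ 0 + 140.515ms (3/7)
2. 140.515ms @ 3/7 + 140.515ms (3/7)
3. 281.03ms @ 6/7 + 140.515ms (3/7)
4. 421.546ms @ 9/7 + 140.515ms (3/7)
5. 562.061ms @ 12/7 + 140.515ms (3/7)
6. 702.576ms @ 15/7 + 140.515ms (3/7)
7. 843.091ms @ 18/7 + 140.515ms (3/7)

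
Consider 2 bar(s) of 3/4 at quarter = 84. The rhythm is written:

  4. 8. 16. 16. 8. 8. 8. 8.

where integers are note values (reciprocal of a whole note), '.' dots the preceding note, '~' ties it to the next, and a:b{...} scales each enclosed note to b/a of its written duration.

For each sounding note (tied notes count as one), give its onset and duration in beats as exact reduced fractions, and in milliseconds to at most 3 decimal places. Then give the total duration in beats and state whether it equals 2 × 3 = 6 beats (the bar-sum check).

1) 0.0ms=0b +1071.429ms=3/2b
2) 1071.429ms=3/2b +535.714ms=3/4b
3) 1607.143ms=9/4b +267.857ms=3/8b
4) 1875.0ms=21/8b +267.857ms=3/8b
5) 2142.857ms=3b +535.714ms=3/4b
6) 2678.571ms=15/4b +535.714ms=3/4b
7) 3214.286ms=9/2b +535.714ms=3/4b
8) 3750.0ms=21/4b +535.714ms=3/4b
Σ=6b of 6 (84bpm 3/4) — PASS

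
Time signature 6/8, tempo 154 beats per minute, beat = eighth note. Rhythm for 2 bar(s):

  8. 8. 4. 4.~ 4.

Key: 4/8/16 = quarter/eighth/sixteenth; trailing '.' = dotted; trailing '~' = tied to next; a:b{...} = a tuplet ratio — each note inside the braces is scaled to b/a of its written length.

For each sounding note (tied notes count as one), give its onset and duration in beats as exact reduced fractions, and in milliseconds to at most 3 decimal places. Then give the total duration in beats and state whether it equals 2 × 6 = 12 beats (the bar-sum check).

1) 0.0ms=0b +584.416ms=3/2b
2) 584.416ms=3/2b +584.416ms=3/2b
3) 1168.831ms=3b +1168.831ms=3b
4) 2337.662ms=6b +2337.662ms=6b
Σ=12b of 12 (154bpm 6/8) — PASS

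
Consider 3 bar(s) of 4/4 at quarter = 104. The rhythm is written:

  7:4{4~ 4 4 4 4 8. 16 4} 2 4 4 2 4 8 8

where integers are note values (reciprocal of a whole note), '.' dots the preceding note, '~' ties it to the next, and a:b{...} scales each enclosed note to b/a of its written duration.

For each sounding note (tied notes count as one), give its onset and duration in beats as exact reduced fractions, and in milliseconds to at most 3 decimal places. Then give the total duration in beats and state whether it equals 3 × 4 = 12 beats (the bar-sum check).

1) 0.0ms=0b +659.341ms=8/7b
2) 659.341ms=8/7b +329.67ms=4/7b
3) 989.011ms=12/7b +329.67ms=4/7b
4) 1318.681ms=16/7b +329.67ms=4/7b
5) 1648.352ms=20/7b +247.253ms=3/7b
6) 1895.604ms=23/7b +82.418ms=1/7b
7) 1978.022ms=24/7b +329.67ms=4/7b
8) 2307.692ms=4b +1153.846ms=2b
9) 3461.538ms=6b +576.923ms=1b
10) 4038.462ms=7b +576.923ms=1b
11) 4615.385ms=8b +1153.846ms=2b
12) 5769.231ms=10b +576.923ms=1b
13) 6346.154ms=11b +288.462ms=1/2b
14) 6634.615ms=23/2b +288.462ms=1/2b
Σ=12b of 12 (104bpm 4/4) — PASS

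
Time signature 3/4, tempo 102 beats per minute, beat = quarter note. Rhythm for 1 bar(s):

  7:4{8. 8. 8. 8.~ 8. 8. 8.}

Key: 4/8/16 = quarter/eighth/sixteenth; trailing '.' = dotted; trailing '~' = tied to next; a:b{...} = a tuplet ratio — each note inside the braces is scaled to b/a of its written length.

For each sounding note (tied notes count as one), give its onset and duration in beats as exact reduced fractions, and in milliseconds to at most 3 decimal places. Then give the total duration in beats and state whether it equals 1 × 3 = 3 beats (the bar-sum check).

1) 0.0ms=0b +252.101ms=3/7b
2) 252.101ms=3/7b +252.101ms=3/7b
3) 504.202ms=6/7b +252.101ms=3/7b
4) 756.303ms=9/7b +504.202ms=6/7b
5) 1260.504ms=15/7b +252.101ms=3/7b
6) 1512.605ms=18/7b +252.101ms=3/7b
Σ=3b of 3 (102bpm 3/4) — PASS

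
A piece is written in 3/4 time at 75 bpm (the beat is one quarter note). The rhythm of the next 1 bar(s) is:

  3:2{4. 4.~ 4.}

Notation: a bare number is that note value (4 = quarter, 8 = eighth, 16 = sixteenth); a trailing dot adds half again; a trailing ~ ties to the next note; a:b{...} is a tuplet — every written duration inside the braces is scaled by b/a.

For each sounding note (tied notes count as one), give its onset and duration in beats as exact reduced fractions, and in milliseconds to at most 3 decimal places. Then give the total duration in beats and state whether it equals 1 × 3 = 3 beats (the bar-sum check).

1) 0.0ms=0b +800.0ms=1b
2) 800.0ms=1b +1600.0ms=2b
Σ=3b of 3 (75bpm 3/4) — PASS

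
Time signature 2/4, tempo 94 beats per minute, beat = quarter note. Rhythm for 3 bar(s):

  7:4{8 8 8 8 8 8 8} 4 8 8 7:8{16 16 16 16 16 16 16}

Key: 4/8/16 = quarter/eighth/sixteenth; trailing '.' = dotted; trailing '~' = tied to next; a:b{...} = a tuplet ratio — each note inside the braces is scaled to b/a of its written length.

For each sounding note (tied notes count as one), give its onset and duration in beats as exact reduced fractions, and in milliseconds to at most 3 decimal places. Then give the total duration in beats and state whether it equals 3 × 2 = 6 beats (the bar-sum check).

1) 0.0ms=0b +182.371ms=2/7b
2) 182.371ms=2/7b +182.371ms=2/7b
3) 364.742ms=4/7b +182.371ms=2/7b
4) 547.112ms=6/7b +182.371ms=2/7b
5) 729.483ms=8/7b +182.371ms=2/7b
6) 911.854ms=10/7b +182.371ms=2/7b
7) 1094.225ms=12/7b +182.371ms=2/7b
8) 1276.596ms=2b +638.298ms=1b
9) 1914.894ms=3b +319.149ms=1/2b
10) 2234.043ms=7/2b +319.149ms=1/2b
11) 2553.191ms=4b +182.371ms=2/7b
12) 2735.562ms=30/7b +182.371ms=2/7b
13) 2917.933ms=32/7b +182.371ms=2/7b
14) 3100.304ms=34/7b +182.371ms=2/7b
15) 3282.675ms=36/7b +182.371ms=2/7b
16) 3465.046ms=38/7b +182.371ms=2/7b
17) 3647.416ms=40/7b +182.371ms=2/7b
Σ=6b of 6 (94bpm 2/4) — PASS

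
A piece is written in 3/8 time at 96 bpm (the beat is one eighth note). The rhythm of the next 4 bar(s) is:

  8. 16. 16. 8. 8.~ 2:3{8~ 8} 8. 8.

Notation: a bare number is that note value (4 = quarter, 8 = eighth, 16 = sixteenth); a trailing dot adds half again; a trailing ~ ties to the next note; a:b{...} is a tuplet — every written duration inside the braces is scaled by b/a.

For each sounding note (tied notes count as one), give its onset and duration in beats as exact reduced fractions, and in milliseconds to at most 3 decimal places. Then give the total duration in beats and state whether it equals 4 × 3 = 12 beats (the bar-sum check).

1) 0.0ms=0b +937.5ms=3/2b
2) 937.5ms=3/2b +468.75ms=3/4b
3) 1406.25ms=9/4b +468.75ms=3/4b
4) 1875.0ms=3b +937.5ms=3/2b
5) 2812.5ms=9/2b +2812.5ms=9/2b
6) 5625.0ms=9b +937.5ms=3/2b
7) 6562.5ms=21/2b +937.5ms=3/2b
Σ=12b of 12 (96bpm 3/8) — PASS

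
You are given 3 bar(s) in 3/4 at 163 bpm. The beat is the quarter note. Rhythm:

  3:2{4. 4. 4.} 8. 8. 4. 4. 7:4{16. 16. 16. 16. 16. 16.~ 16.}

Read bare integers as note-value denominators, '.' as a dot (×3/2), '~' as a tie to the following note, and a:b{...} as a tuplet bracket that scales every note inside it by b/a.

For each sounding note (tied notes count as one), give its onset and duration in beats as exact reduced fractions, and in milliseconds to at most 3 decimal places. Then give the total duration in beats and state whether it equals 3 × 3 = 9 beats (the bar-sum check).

1) 0.0ms=0b +368.098ms=1b
2) 368.098ms=1b +368.098ms=1b
3) 736.196ms=2b +368.098ms=1b
4) 1104.294ms=3b +276.074ms=3/4b
5) 1380.368ms=15/4b +276.074ms=3/4b
6) 1656.442ms=9/2b +552.147ms=3/2b
7) 2208.589ms=6b +552.147ms=3/2b
8) 2760.736ms=15/2b +78.878ms=3/14b
9) 2839.614ms=54/7b +78.878ms=3/14b
10) 2918.493ms=111/14b +78.878ms=3/14b
11) 2997.371ms=57/7b +78.878ms=3/14b
12) 3076.249ms=117/14b +78.878ms=3/14b
13) 3155.127ms=60/7b +157.756ms=3/7b
Σ=9b of 9 (163bpm 3/4) — PASS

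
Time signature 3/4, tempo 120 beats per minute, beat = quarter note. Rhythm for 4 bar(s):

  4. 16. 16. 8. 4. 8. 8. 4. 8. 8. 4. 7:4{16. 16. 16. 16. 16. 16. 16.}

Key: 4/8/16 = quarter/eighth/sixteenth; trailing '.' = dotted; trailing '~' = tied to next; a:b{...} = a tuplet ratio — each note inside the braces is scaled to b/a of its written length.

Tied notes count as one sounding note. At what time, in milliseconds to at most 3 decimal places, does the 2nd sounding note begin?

1. 0.0ms @ 0 + 750.0ms (3/2)
2. 750.0ms @ 3/2 + 187.5ms (3/8)
3. 937.5ms @ 15/8 + 187.5ms (3/8)
4. 1125.0ms @ 9/4 + 375.0ms (3/4)
5. 1500.0ms @ 3 + 750.0ms (3/2)
6. 2250.0ms @ 9/2 + 375.0ms (3/4)
7. 2625.0ms @ 21/4 + 375.0ms (3/4)
8. 3000.0ms @ 6 + 750.0ms (3/2)
9. 3750.0ms @ 15/2 + 375.0ms (3/4)
10. 4125.0ms @ 33/4 + 375.0ms (3/4)
11. 4500.0ms @ 9 + 750.0ms (3/2)
12. 5250.0ms @ 21/2 + 107.143ms (3/14)
13. 5357.143ms @ 75/7 + 107.143ms (3/14)
14. 5464.286ms @ 153/14 + 107.143ms (3/14)
15. 5571.429ms @ 78/7 + 107.143ms (3/14)
16. 5678.571ms @ 159/14 + 107.143ms (3/14)
17. 5785.714ms @ 81/7 + 107.143ms (3/14)
18. 5892.857ms @ 165/14 + 107.143ms (3/14)

note 2 onset = 3/2b = 750.0ms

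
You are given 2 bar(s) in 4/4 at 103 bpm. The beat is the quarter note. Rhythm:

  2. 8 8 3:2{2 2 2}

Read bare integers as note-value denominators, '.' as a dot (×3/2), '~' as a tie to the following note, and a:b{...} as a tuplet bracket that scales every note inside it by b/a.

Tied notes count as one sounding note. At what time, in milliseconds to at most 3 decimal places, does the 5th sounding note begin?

note 5 onset = 16/3b = 3106.796ms

1. 0.0ms @ 0 + 1747.573ms (3)
2. 1747.573ms @ 3 + 291.262ms (1/2)
3. 2038.835ms @ 7/2 + 291.262ms (1/2)
4. 2330.097ms @ 4 + 776.699ms (4/3)
5. 3106.796ms @ 16/3 + 776.699ms (4/3)
6. 3883.495ms @ 20/3 + 776.699ms (4/3)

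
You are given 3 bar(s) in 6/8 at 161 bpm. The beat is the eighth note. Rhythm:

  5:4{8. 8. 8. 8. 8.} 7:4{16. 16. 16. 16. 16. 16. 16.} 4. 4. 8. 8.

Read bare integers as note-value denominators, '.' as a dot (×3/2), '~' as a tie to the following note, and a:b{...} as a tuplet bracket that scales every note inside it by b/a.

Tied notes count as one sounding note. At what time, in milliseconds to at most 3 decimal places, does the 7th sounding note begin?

1. 0.0ms @ 0 + 447.205ms (6/5)
2. 447.205ms @ 6/5 + 447.205ms (6/5)
3. 894.41ms @ 12/5 + 447.205ms (6/5)
4. 1341.615ms @ 18/5 + 447.205ms (6/5)
5. 1788.82ms @ 24/5 + 447.205ms (6/5)
6. 2236.025ms @ 6 + 159.716ms (3/7)
7. 2395.741ms @ 45/7 + 159.716ms (3/7)
8. 2555.457ms @ 48/7 + 159.716ms (3/7)
9. 2715.173ms @ 51/7 + 159.716ms (3/7)
10. 2874.889ms @ 54/7 + 159.716ms (3/7)
11. 3034.605ms @ 57/7 + 159.716ms (3/7)
12. 3194.321ms @ 60/7 + 159.716ms (3/7)
13. 3354.037ms @ 9 + 1118.012ms (3)
14. 4472.05ms @ 12 + 1118.012ms (3)
15. 5590.062ms @ 15 + 559.006ms (3/2)
16. 6149.068ms @ 33/2 + 559.006ms (3/2)

note 7 onset = 45/7b = 2395.741ms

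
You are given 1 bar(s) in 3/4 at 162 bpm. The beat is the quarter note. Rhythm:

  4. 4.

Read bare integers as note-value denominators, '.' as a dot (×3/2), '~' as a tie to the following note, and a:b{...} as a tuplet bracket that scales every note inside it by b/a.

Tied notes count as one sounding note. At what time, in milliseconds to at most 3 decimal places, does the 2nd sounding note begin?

note 2 onset = 3/2b = 555.556ms

1. 0.0ms @ 0 + 555.556ms (3/2)
2. 555.556ms @ 3/2 + 555.556ms (3/2)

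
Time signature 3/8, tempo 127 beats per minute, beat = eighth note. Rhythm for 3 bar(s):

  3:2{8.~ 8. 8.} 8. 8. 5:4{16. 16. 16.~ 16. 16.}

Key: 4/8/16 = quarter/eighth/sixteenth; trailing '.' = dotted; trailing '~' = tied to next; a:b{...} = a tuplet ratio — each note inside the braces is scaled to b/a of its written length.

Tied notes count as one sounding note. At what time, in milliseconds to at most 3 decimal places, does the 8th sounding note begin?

1. 0.0ms @ 0 + 944.882ms (2)
2. 944.882ms @ 2 + 472.441ms (1)
3. 1417.323ms @ 3 + 708.661ms (3/2)
4. 2125.984ms @ 9/2 + 708.661ms (3/2)
5. 2834.646ms @ 6 + 283.465ms (3/5)
6. 3118.11ms @ 33/5 + 283.465ms (3/5)
7. 3401.575ms @ 36/5 + 566.929ms (6/5)
8. 3968.504ms @ 42/5 + 283.465ms (3/5)

note 8 onset = 42/5b = 3968.504ms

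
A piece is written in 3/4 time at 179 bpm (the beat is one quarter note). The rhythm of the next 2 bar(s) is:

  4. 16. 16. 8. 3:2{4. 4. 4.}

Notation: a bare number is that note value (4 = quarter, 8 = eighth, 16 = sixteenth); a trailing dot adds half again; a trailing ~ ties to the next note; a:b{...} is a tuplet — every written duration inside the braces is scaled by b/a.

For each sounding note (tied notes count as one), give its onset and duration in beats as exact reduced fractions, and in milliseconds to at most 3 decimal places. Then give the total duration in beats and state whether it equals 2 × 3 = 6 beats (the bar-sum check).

1) 0.0ms=0b +502.793ms=3/2b
2) 502.793ms=3/2b +125.698ms=3/8b
3) 628.492ms=15/8b +125.698ms=3/8b
4) 754.19ms=9/4b +251.397ms=3/4b
5) 1005.587ms=3b +335.196ms=1b
6) 1340.782ms=4b +335.196ms=1b
7) 1675.978ms=5b +335.196ms=1b
Σ=6b of 6 (179bpm 3/4) — PASS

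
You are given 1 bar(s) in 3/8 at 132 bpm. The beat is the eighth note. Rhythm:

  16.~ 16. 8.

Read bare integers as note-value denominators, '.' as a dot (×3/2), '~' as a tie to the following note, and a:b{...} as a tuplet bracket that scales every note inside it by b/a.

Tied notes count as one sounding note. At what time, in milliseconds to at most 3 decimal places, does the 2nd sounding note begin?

note 2 onset = 3/2b = 681.818ms

1. 0.0ms @ 0 + 681.818ms (3/2)
2. 681.818ms @ 3/2 + 681.818ms (3/2)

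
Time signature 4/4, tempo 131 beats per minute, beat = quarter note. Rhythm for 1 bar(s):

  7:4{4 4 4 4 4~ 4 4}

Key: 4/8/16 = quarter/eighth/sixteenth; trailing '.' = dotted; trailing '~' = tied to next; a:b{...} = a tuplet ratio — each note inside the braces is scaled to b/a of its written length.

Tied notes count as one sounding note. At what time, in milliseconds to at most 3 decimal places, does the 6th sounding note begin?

note 6 onset = 24/7b = 1570.338ms

1. 0.0ms @ 0 + 261.723ms (4/7)
2. 261.723ms @ 4/7 + 261.723ms (4/7)
3. 523.446ms @ 8/7 + 261.723ms (4/7)
4. 785.169ms @ 12/7 + 261.723ms (4/7)
5. 1046.892ms @ 16/7 + 523.446ms (8/7)
6. 1570.338ms @ 24/7 + 261.723ms (4/7)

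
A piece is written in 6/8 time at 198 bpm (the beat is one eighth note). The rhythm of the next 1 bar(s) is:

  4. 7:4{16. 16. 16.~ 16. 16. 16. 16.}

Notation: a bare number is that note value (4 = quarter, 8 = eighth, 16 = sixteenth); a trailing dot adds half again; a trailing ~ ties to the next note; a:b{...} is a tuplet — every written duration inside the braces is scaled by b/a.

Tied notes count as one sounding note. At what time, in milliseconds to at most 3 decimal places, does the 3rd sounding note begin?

note 3 onset = 24/7b = 1038.961ms

1. 0.0ms @ 0 + 909.091ms (3)
2. 909.091ms @ 3 + 129.87ms (3/7)
3. 1038.961ms @ 24/7 + 129.87ms (3/7)
4. 1168.831ms @ 27/7 + 259.74ms (6/7)
5. 1428.571ms @ 33/7 + 129.87ms (3/7)
6. 1558.442ms @ 36/7 + 129.87ms (3/7)
7. 1688.312ms @ 39/7 + 129.87ms (3/7)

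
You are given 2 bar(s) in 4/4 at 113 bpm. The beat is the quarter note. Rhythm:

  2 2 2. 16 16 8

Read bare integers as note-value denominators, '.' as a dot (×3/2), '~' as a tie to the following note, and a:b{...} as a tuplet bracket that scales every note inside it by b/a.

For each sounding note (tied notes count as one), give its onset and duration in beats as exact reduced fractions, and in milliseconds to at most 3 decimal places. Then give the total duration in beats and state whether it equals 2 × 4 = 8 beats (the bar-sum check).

1) 0.0ms=0b +1061.947ms=2b
2) 1061.947ms=2b +1061.947ms=2b
3) 2123.894ms=4b +1592.92ms=3b
4) 3716.814ms=7b +132.743ms=1/4b
5) 3849.558ms=29/4b +132.743ms=1/4b
6) 3982.301ms=15/2b +265.487ms=1/2b
Σ=8b of 8 (113bpm 4/4) — PASS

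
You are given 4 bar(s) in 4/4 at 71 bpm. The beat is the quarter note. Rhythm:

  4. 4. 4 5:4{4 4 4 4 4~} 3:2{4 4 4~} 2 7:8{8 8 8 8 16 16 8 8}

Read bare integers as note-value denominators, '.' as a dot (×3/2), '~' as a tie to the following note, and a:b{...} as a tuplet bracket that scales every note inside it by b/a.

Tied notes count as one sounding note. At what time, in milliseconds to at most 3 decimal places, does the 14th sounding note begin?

1. 0.0ms @ 0 + 1267.606ms (3/2)
2. 1267.606ms @ 3/2 + 1267.606ms (3/2)
3. 2535.211ms @ 3 + 845.07ms (1)
4. 3380.282ms @ 4 + 676.056ms (4/5)
5. 4056.338ms @ 24/5 + 676.056ms (4/5)
6. 4732.394ms @ 28/5 + 676.056ms (4/5)
7. 5408.451ms @ 32/5 + 676.056ms (4/5)
8. 6084.507ms @ 36/5 + 1239.437ms (22/15)
9. 7323.944ms @ 26/3 + 563.38ms (2/3)
10. 7887.324ms @ 28/3 + 2253.521ms (8/3)
11. 10140.845ms @ 12 + 482.897ms (4/7)
12. 10623.742ms @ 88/7 + 482.897ms (4/7)
13. 11106.64ms @ 92/7 + 482.897ms (4/7)
14. 11589.537ms @ 96/7 + 482.897ms (4/7)
15. 12072.435ms @ 100/7 + 241.449ms (2/7)
16. 12313.883ms @ 102/7 + 241.449ms (2/7)
17. 12555.332ms @ 104/7 + 482.897ms (4/7)
18. 13038.229ms @ 108/7 + 482.897ms (4/7)

note 14 onset = 96/7b = 11589.537ms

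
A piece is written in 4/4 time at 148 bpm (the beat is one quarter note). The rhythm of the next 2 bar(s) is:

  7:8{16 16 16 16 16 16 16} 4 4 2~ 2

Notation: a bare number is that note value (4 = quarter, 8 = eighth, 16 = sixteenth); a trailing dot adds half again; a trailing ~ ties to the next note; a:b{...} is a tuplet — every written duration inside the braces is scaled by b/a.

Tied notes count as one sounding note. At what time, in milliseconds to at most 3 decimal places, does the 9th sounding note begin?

note 9 onset = 3b = 1216.216ms

1. 0.0ms @ 0 + 115.83ms (2/7)
2. 115.83ms @ 2/7 + 115.83ms (2/7)
3. 231.66ms @ 4/7 + 115.83ms (2/7)
4. 347.49ms @ 6/7 + 115.83ms (2/7)
5. 463.32ms @ 8/7 + 115.83ms (2/7)
6. 579.151ms @ 10/7 + 115.83ms (2/7)
7. 694.981ms @ 12/7 + 115.83ms (2/7)
8. 810.811ms @ 2 + 405.405ms (1)
9. 1216.216ms @ 3 + 405.405ms (1)
10. 1621.622ms @ 4 + 1621.622ms (4)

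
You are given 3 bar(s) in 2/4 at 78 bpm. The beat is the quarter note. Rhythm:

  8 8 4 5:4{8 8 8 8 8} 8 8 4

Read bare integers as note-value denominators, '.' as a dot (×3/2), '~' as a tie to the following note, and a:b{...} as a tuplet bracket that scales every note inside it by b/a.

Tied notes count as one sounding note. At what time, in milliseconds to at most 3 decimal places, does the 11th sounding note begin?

1. 0.0ms @ 0 + 384.615ms (1/2)
2. 384.615ms @ 1/2 + 384.615ms (1/2)
3. 769.231ms @ 1 + 769.231ms (1)
4. 1538.462ms @ 2 + 307.692ms (2/5)
5. 1846.154ms @ 12/5 + 307.692ms (2/5)
6. 2153.846ms @ 14/5 + 307.692ms (2/5)
7. 2461.538ms @ 16/5 + 307.692ms (2/5)
8. 2769.231ms @ 18/5 + 307.692ms (2/5)
9. 3076.923ms @ 4 + 384.615ms (1/2)
10. 3461.538ms @ 9/2 + 384.615ms (1/2)
11. 3846.154ms @ 5 + 769.231ms (1)

note 11 onset = 5b = 3846.154ms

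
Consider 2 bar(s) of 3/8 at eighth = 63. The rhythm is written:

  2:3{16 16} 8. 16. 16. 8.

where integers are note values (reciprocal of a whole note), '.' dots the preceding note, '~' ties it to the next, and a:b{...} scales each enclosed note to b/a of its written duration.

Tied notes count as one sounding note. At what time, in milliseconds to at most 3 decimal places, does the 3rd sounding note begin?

1. 0.0ms @ 0 + 714.286ms (3/4)
2. 714.286ms @ 3/4 + 714.286ms (3/4)
3. 1428.571ms @ 3/2 + 1428.571ms (3/2)
4. 2857.143ms @ 3 + 714.286ms (3/4)
5. 3571.429ms @ 15/4 + 714.286ms (3/4)
6. 4285.714ms @ 9/2 + 1428.571ms (3/2)

note 3 onset = 3/2b = 1428.571ms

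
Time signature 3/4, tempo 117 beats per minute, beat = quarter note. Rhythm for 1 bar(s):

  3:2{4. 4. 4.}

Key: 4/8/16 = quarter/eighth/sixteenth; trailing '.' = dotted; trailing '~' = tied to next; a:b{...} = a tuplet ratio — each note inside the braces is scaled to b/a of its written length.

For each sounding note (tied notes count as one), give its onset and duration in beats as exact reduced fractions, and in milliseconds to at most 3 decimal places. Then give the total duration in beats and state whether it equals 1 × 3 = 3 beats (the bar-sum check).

1) 0.0ms=0b +512.821ms=1b
2) 512.821ms=1b +512.821ms=1b
3) 1025.641ms=2b +512.821ms=1b
Σ=3b of 3 (117bpm 3/4) — PASS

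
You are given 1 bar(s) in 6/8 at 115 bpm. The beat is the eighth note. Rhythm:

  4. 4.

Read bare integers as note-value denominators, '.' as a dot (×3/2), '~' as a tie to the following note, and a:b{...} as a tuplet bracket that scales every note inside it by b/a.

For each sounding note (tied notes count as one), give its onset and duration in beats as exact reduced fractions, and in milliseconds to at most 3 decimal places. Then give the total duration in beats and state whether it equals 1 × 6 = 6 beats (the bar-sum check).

1) 0.0ms=0b +1565.217ms=3b
2) 1565.217ms=3b +1565.217ms=3b
Σ=6b of 6 (115bpm 6/8) — PASS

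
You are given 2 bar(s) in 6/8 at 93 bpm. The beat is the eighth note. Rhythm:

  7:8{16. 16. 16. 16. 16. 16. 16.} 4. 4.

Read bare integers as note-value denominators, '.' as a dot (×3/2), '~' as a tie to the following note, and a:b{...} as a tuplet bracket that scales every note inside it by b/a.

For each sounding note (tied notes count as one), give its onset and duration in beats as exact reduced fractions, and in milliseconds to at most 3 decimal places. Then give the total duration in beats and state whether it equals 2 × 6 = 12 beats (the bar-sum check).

1) 0.0ms=0b +552.995ms=6/7b
2) 552.995ms=6/7b +552.995ms=6/7b
3) 1105.991ms=12/7b +552.995ms=6/7b
4) 1658.986ms=18/7b +552.995ms=6/7b
5) 2211.982ms=24/7b +552.995ms=6/7b
6) 2764.977ms=30/7b +552.995ms=6/7b
7) 3317.972ms=36/7b +552.995ms=6/7b
8) 3870.968ms=6b +1935.484ms=3b
9) 5806.452ms=9b +1935.484ms=3b
Σ=12b of 12 (93bpm 6/8) — PASS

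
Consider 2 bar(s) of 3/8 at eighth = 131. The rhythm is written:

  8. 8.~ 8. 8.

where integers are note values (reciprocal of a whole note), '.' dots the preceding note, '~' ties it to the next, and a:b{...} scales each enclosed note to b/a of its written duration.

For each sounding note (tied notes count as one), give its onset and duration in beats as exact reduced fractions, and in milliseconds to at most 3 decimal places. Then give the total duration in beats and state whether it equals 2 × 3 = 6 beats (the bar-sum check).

1) 0.0ms=0b +687.023ms=3/2b
2) 687.023ms=3/2b +1374.046ms=3b
3) 2061.069ms=9/2b +687.023ms=3/2b
Σ=6b of 6 (131bpm 3/8) — PASS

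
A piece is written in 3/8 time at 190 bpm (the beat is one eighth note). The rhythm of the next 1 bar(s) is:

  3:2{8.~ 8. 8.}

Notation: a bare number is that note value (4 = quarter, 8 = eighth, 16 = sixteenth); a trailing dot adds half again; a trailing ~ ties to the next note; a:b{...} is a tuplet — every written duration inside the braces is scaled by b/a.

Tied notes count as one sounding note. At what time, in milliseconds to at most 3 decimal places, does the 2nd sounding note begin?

note 2 onset = 2b = 631.579ms

1. 0.0ms @ 0 + 631.579ms (2)
2. 631.579ms @ 2 + 315.789ms (1)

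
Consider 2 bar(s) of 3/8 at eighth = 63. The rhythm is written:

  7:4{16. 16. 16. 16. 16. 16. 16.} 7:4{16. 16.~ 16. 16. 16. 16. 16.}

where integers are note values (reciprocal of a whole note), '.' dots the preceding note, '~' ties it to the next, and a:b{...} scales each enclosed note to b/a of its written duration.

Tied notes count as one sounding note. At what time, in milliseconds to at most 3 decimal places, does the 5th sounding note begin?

1. 0.0ms @ 0 + 408.163ms (3/7)
2. 408.163ms @ 3/7 + 408.163ms (3/7)
3. 816.327ms @ 6/7 + 408.163ms (3/7)
4. 1224.49ms @ 9/7 + 408.163ms (3/7)
5. 1632.653ms @ 12/7 + 408.163ms (3/7)
6. 2040.816ms @ 15/7 + 408.163ms (3/7)
7. 2448.98ms @ 18/7 + 408.163ms (3/7)
8. 2857.143ms @ 3 + 408.163ms (3/7)
9. 3265.306ms @ 24/7 + 816.327ms (6/7)
10. 4081.633ms @ 30/7 + 408.163ms (3/7)
11. 4489.796ms @ 33/7 + 408.163ms (3/7)
12. 4897.959ms @ 36/7 + 408.163ms (3/7)
13. 5306.122ms @ 39/7 + 408.163ms (3/7)

note 5 onset = 12/7b = 1632.653ms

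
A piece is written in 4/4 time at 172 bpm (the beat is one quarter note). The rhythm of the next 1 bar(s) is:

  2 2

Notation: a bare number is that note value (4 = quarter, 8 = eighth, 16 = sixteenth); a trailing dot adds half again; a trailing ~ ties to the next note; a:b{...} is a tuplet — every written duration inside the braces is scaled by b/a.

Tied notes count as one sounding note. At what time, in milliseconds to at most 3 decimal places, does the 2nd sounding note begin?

note 2 onset = 2b = 697.674ms

1. 0.0ms @ 0 + 697.674ms (2)
2. 697.674ms @ 2 + 697.674ms (2)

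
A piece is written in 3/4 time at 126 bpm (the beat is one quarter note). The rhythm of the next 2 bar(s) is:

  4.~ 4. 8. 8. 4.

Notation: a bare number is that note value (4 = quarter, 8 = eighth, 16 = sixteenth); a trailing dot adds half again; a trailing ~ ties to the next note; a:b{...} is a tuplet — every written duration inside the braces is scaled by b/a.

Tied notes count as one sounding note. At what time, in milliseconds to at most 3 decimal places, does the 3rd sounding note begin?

1. 0.0ms @ 0 + 1428.571ms (3)
2. 1428.571ms @ 3 + 357.143ms (3/4)
3. 1785.714ms @ 15/4 + 357.143ms (3/4)
4. 2142.857ms @ 9/2 + 714.286ms (3/2)

note 3 onset = 15/4b = 1785.714ms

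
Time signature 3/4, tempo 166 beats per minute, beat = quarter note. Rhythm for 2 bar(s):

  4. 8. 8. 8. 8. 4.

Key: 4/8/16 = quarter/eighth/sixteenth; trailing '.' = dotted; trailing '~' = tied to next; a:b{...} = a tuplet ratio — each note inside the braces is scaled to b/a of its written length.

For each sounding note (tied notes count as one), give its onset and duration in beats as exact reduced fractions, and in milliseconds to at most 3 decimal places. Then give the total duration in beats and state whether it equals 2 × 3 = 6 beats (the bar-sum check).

1) 0.0ms=0b +542.169ms=3/2b
2) 542.169ms=3/2b +271.084ms=3/4b
3) 813.253ms=9/4b +271.084ms=3/4b
4) 1084.337ms=3b +271.084ms=3/4b
5) 1355.422ms=15/4b +271.084ms=3/4b
6) 1626.506ms=9/2b +542.169ms=3/2b
Σ=6b of 6 (166bpm 3/4) — PASS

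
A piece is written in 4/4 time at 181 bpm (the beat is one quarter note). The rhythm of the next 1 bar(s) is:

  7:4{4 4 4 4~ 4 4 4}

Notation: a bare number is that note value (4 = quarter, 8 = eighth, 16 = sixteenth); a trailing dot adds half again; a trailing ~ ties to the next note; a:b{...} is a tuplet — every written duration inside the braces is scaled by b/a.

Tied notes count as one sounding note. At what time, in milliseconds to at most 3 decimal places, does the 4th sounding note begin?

note 4 onset = 12/7b = 568.272ms

1. 0.0ms @ 0 + 189.424ms (4/7)
2. 189.424ms @ 4/7 + 189.424ms (4/7)
3. 378.848ms @ 8/7 + 189.424ms (4/7)
4. 568.272ms @ 12/7 + 378.848ms (8/7)
5. 947.119ms @ 20/7 + 189.424ms (4/7)
6. 1136.543ms @ 24/7 + 189.424ms (4/7)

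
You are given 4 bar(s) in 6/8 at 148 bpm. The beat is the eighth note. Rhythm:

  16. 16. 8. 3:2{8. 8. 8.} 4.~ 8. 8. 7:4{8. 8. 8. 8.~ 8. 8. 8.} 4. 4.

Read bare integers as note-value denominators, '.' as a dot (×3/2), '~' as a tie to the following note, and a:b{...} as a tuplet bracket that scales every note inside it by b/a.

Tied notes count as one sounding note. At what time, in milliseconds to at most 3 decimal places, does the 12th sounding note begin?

1. 0.0ms @ 0 + 304.054ms (3/4)
2. 304.054ms @ 3/4 + 304.054ms (3/4)
3. 608.108ms @ 3/2 + 608.108ms (3/2)
4. 1216.216ms @ 3 + 405.405ms (1)
5. 1621.622ms @ 4 + 405.405ms (1)
6. 2027.027ms @ 5 + 405.405ms (1)
7. 2432.432ms @ 6 + 1824.324ms (9/2)
8. 4256.757ms @ 21/2 + 608.108ms (3/2)
9. 4864.865ms @ 12 + 347.49ms (6/7)
10. 5212.355ms @ 90/7 + 347.49ms (6/7)
11. 5559.846ms @ 96/7 + 347.49ms (6/7)
12. 5907.336ms @ 102/7 + 694.981ms (12/7)
13. 6602.317ms @ 114/7 + 347.49ms (6/7)
14. 6949.807ms @ 120/7 + 347.49ms (6/7)
15. 7297.297ms @ 18 + 1216.216ms (3)
16. 8513.514ms @ 21 + 1216.216ms (3)

note 12 onset = 102/7b = 5907.336ms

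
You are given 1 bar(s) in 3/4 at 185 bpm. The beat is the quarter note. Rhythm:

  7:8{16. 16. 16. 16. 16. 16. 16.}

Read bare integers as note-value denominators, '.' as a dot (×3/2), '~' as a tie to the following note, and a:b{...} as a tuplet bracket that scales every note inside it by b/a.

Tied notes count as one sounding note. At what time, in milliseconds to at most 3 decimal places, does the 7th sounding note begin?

note 7 onset = 18/7b = 833.977ms

1. 0.0ms @ 0 + 138.996ms (3/7)
2. 138.996ms @ 3/7 + 138.996ms (3/7)
3. 277.992ms @ 6/7 + 138.996ms (3/7)
4. 416.988ms @ 9/7 + 138.996ms (3/7)
5. 555.985ms @ 12/7 + 138.996ms (3/7)
6. 694.981ms @ 15/7 + 138.996ms (3/7)
7. 833.977ms @ 18/7 + 138.996ms (3/7)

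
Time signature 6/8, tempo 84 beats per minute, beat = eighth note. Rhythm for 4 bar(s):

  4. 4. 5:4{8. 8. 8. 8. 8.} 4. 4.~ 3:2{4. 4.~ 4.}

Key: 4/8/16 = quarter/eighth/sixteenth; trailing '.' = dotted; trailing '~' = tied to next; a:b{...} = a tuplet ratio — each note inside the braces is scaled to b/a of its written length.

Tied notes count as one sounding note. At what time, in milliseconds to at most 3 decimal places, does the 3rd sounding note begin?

1. 0.0ms @ 0 + 2142.857ms (3)
2. 2142.857ms @ 3 + 2142.857ms (3)
3. 4285.714ms @ 6 + 857.143ms (6/5)
4. 5142.857ms @ 36/5 + 857.143ms (6/5)
5. 6000.0ms @ 42/5 + 857.143ms (6/5)
6. 6857.143ms @ 48/5 + 857.143ms (6/5)
7. 7714.286ms @ 54/5 + 857.143ms (6/5)
8. 8571.429ms @ 12 + 2142.857ms (3)
9. 10714.286ms @ 15 + 3571.429ms (5)
10. 14285.714ms @ 20 + 2857.143ms (4)

note 3 onset = 6b = 4285.714ms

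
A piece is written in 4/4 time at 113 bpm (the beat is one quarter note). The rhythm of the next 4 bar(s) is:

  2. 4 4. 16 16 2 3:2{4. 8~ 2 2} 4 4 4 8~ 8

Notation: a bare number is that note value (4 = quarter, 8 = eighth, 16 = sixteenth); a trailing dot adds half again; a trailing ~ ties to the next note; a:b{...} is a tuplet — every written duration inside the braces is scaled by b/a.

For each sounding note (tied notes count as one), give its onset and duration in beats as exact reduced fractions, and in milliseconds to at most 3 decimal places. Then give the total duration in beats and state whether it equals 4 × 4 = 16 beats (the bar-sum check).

1) 0.0ms=0b +1592.92ms=3b
2) 1592.92ms=3b +530.973ms=1b
3) 2123.894ms=4b +796.46ms=3/2b
4) 2920.354ms=11/2b +132.743ms=1/4b
5) 3053.097ms=23/4b +132.743ms=1/4b
6) 3185.841ms=6b +1061.947ms=2b
7) 4247.788ms=8b +530.973ms=1b
8) 4778.761ms=9b +884.956ms=5/3b
9) 5663.717ms=32/3b +707.965ms=4/3b
10) 6371.681ms=12b +530.973ms=1b
11) 6902.655ms=13b +530.973ms=1b
12) 7433.628ms=14b +530.973ms=1b
13) 7964.602ms=15b +530.973ms=1b
Σ=16b of 16 (113bpm 4/4) — PASS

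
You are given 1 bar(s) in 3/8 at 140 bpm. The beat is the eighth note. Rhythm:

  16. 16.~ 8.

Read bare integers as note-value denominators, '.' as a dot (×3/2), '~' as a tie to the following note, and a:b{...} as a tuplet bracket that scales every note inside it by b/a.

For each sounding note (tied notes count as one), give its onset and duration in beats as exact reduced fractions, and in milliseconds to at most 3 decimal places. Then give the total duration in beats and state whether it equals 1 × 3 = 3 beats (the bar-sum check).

1) 0.0ms=0b +321.429ms=3/4b
2) 321.429ms=3/4b +964.286ms=9/4b
Σ=3b of 3 (140bpm 3/8) — PASS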